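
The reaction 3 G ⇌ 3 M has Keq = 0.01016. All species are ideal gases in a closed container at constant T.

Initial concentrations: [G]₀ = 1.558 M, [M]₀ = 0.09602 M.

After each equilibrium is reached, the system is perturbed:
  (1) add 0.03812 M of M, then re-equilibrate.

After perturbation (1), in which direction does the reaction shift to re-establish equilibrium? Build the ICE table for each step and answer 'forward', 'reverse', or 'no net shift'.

Q₀ = 2.3409e-04 vs Keq = 0.01016 ⇒ Q<K, forward
Step 1:
                  G         M
  Initial     1.558   0.09602
  Change    -0.1984    0.1984
  Equil        1.36    0.2945
  solve Keq expr → x = 0.06615; check Q = 0.01016
Then add 0.03812 M of M.
Step 2:
                  G         M
  Initial      1.36    0.3326
  Change    0.03133  -0.03133
  Equil       1.391    0.3012
  solve Keq expr → x = -0.01044; check Q = 0.01016

Direction: reverse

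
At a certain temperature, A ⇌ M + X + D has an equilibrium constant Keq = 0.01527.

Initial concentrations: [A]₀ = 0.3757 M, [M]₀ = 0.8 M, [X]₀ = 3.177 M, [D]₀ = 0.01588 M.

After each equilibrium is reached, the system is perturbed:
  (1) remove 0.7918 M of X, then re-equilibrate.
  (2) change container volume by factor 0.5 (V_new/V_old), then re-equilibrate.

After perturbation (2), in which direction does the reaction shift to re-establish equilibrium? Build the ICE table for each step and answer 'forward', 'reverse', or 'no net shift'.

Direction: reverse

Q₀ = 0.1074 vs Keq = 0.01527 ⇒ Q>K, reverse
Step 1:
                  A         M         X         D
  I          0.3757       0.8     3.177   0.01588
  C         0.01349  -0.01349  -0.01349  -0.01349
  E          0.3892    0.7865     3.164  0.002389
  solve Keq expr → x = -0.01349; check Q = 0.01527
Then remove 0.7918 M of X.
Step 2:
                  A         M         X         D
  I          0.3892    0.7865     2.372  0.002389
  C       -7.8674e-04 7.8674e-04 7.8674e-04 7.8674e-04
  E          0.3884    0.7873     2.372  0.003175
  solve Keq expr → x = 7.8674e-04; check Q = 0.01527
Then change container volume by factor 0.5 (V_new/V_old).
Step 3:
                  A         M         X         D
  I          0.7768     1.575     4.745  0.006351
  C        0.004747 -0.004747 -0.004747 -0.004747
  E          0.7816      1.57      4.74  0.001604
  solve Keq expr → x = -0.004747; check Q = 0.01527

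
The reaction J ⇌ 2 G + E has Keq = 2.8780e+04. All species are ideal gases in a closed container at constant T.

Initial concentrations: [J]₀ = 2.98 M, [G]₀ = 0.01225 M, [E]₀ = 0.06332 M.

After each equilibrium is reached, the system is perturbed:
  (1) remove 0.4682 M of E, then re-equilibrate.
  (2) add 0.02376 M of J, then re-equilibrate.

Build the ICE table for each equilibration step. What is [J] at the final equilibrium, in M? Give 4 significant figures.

[J]_eq = 0.003261 M

Q₀ = 3.1886e-06 vs Keq = 2.8780e+04 ⇒ Q<K, forward
Step 1:
                  J         G         E
  init         2.98   0.01225   0.06332
  Δ          -2.976     5.952     2.976
  eq       0.003758     5.965      3.04
  solve Keq expr → x = 2.976; check Q = 2.8780e+04
Then remove 0.4682 M of E.
Step 2:
                  J         G         E
  init     0.003758     5.965     2.571
  Δ       -5.7685e-04  0.001154 5.7685e-04
  eq       0.003181     5.966     2.572
  solve Keq expr → x = 5.7685e-04; check Q = 2.8780e+04
Then add 0.02376 M of J.
Step 3:
                  J         G         E
  init      0.02694     5.966     2.572
  Δ        -0.02368   0.04736   0.02368
  eq       0.003261     6.013     2.596
  solve Keq expr → x = 0.02368; check Q = 2.8780e+04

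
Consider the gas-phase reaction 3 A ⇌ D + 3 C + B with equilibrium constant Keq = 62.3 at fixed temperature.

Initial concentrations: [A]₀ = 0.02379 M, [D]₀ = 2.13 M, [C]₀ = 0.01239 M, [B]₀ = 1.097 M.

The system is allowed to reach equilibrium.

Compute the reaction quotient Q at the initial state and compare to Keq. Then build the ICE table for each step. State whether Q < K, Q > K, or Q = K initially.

Q₀ = 0.3301 vs Keq = 62.3 ⇒ Q<K, forward
Step 1:
                   A          D          C          B
  I          0.02379       2.13    0.01239      1.097
  C          -0.0147     0.0049     0.0147     0.0049
  E         0.009089      2.135    0.02709      1.102
  solve Keq expr → x = 0.0049; check Q = 62.3

Q₀ = 0.3301; Q < K (proceeds forward)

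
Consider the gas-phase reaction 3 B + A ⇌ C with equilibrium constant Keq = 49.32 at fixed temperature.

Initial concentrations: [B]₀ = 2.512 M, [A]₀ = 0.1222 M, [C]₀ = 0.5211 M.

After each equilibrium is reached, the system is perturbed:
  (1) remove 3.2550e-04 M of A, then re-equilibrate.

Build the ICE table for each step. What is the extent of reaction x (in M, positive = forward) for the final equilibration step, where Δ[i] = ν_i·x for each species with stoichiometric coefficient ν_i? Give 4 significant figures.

Q₀ = 0.269 vs Keq = 49.32 ⇒ Q<K, forward
Step 1:
                   B          A          C
  init         2.512     0.1222     0.5211
  Δ          -0.3627    -0.1209     0.1209
  eq           2.149   0.001311      0.642
  solve Keq expr → x = 0.1209; check Q = 49.32
Then remove 3.2550e-04 M of A.
Step 2:
                   B          A          C
  init         2.149 9.8547e-04      0.642
  Δ       9.6921e-04 3.2307e-04 -3.2307e-04
  eq            2.15   0.001309     0.6417
  solve Keq expr → x = -3.2307e-04; check Q = 49.32

x = -3.2307e-04 M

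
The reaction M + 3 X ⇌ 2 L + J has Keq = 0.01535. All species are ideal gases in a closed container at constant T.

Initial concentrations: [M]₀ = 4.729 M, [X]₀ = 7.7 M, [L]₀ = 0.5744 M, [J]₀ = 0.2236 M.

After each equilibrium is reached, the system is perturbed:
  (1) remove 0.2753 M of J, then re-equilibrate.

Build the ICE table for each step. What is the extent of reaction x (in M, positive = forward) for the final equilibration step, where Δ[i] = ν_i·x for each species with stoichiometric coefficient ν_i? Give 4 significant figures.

x = 0.05624 M

Q₀ = 3.4171e-05 vs Keq = 0.01535 ⇒ Q<K, forward
Step 1:
                    M           X           L           J
  init          4.729         7.7      0.5744      0.2236
  Δ           -0.9321      -2.796       1.864      0.9321
  eq            3.797       4.904       2.439       1.156
  solve Keq expr → x = 0.9321; check Q = 0.01535
Then remove 0.2753 M of J.
Step 2:
                    M           X           L           J
  init          3.797       4.904       2.439      0.8804
  Δ          -0.05624     -0.1687      0.1125     0.05624
  eq            3.741       4.735       2.551      0.9366
  solve Keq expr → x = 0.05624; check Q = 0.01535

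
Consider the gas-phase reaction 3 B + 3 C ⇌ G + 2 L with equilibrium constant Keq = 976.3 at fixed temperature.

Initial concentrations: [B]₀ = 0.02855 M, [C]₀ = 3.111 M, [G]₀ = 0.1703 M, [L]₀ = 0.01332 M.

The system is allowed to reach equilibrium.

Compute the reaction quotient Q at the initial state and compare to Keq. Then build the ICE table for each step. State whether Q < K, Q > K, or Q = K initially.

Q₀ = 0.04312 vs Keq = 976.3 ⇒ Q<K, forward
Step 1:
                    B           C           G           L
  init        0.02855       3.111      0.1703     0.01332
  Δ          -0.02673    -0.02673    0.008909     0.01782
  eq         0.001824       3.084      0.1792     0.03114
  solve Keq expr → x = 0.008909; check Q = 976.3

Q₀ = 0.04312; Q < K (proceeds forward)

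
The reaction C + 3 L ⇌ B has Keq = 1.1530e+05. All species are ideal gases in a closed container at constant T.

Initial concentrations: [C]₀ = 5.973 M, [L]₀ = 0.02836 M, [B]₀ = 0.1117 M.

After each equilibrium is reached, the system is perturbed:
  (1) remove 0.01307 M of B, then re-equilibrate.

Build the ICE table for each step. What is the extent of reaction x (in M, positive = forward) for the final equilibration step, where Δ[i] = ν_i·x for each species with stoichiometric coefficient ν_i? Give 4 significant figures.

Q₀ = 819.9 vs Keq = 1.1530e+05 ⇒ Q<K, forward
Step 1:
                    C           L           B
  init          5.973     0.02836      0.1117
  Δ         -0.007594    -0.02278    0.007594
  eq            5.965    0.005577      0.1193
  solve Keq expr → x = 0.007594; check Q = 1.1530e+05
Then remove 0.01307 M of B.
Step 2:
                    C           L           B
  init          5.965    0.005577      0.1062
  Δ       -7.0130e-05 -2.1039e-04  7.0130e-05
  eq            5.965    0.005366      0.1063
  solve Keq expr → x = 7.0130e-05; check Q = 1.1530e+05

x = 7.0130e-05 M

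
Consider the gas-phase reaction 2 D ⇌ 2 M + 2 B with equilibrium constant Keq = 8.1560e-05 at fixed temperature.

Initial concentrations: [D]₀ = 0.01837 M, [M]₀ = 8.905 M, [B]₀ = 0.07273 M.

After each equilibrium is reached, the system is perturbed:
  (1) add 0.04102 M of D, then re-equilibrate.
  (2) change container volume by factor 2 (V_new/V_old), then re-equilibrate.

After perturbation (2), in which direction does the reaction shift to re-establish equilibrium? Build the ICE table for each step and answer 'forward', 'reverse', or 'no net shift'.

Q₀ = 1243 vs Keq = 8.1560e-05 ⇒ Q>K, reverse
Step 1:
                   D          M          B
  I          0.01837      8.905    0.07273
  C          0.07264   -0.07264   -0.07264
  E          0.09101      8.832 9.3054e-05
  solve Keq expr → x = -0.03632; check Q = 8.1560e-05
Then add 0.04102 M of D.
Step 2:
                   D          M          B
  I            0.132      8.832 9.3054e-05
  C       -4.1899e-05 4.1899e-05 4.1899e-05
  E            0.132      8.832 1.3495e-04
  solve Keq expr → x = 2.0950e-05; check Q = 8.1560e-05
Then change container volume by factor 2 (V_new/V_old).
Step 3:
                   D          M          B
  I          0.06599      4.416 6.7477e-05
  C       -6.7337e-05 6.7337e-05 6.7337e-05
  E          0.06593      4.416 1.3481e-04
  solve Keq expr → x = 3.3669e-05; check Q = 8.1560e-05

Direction: forward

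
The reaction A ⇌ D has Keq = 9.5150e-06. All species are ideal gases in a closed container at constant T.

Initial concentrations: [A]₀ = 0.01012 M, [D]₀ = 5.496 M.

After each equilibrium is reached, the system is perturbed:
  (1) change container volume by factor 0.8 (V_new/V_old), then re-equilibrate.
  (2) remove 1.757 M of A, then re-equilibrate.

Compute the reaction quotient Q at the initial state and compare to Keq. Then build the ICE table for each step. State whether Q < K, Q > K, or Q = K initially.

Q₀ = 543.1; Q > K (proceeds reverse)

Q₀ = 543.1 vs Keq = 9.5150e-06 ⇒ Q>K, reverse
Step 1:
                  A         D
  I         0.01012     5.496
  C           5.496    -5.496
  E           5.506 5.2390e-05
  solve Keq expr → x = -5.496; check Q = 9.5150e-06
Then change container volume by factor 0.8 (V_new/V_old).
Step 2:
                  A         D
  I           6.883 6.5488e-05
  C               0         0
  E           6.883 6.5488e-05
  solve Keq expr → x = 0; check Q = 9.5150e-06
Then remove 1.757 M of A.
Step 3:
                  A         D
  I           5.126 6.5488e-05
  C       1.6718e-05 -1.6718e-05
  E           5.126 4.8770e-05
  solve Keq expr → x = -1.6718e-05; check Q = 9.5150e-06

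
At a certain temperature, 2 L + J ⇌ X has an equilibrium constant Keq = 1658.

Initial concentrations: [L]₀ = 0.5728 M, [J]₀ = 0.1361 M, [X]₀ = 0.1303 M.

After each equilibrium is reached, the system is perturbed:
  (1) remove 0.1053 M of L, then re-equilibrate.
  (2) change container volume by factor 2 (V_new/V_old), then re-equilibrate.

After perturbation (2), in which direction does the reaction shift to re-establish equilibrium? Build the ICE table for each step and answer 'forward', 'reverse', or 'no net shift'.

Q₀ = 2.918 vs Keq = 1658 ⇒ Q<K, forward
Step 1:
                   L          J          X
  init        0.5728     0.1361     0.1303
  Δ          -0.2687    -0.1344     0.1344
  eq          0.3041   0.001727     0.2647
  solve Keq expr → x = 0.1344; check Q = 1658
Then remove 0.1053 M of L.
Step 2:
                   L          J          X
  init        0.1988   0.001727     0.2647
  Δ         0.004233   0.002117  -0.002117
  eq           0.203   0.003843     0.2626
  solve Keq expr → x = -0.002117; check Q = 1658
Then change container volume by factor 2 (V_new/V_old).
Step 3:
                   L          J          X
  init        0.1015   0.001922     0.1313
  Δ         0.008752   0.004376  -0.004376
  eq          0.1102   0.006297     0.1269
  solve Keq expr → x = -0.004376; check Q = 1658

Direction: reverse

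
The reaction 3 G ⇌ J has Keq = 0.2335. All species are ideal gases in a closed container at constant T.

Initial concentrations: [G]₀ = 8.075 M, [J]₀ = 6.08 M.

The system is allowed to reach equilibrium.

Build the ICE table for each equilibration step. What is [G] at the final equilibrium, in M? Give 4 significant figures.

[G]_eq = 3.207 M

Q₀ = 0.01155 vs Keq = 0.2335 ⇒ Q<K, forward
Step 1:
                   G          J
  Initial      8.075       6.08
  Change      -4.868      1.623
  Equil        3.207      7.703
  solve Keq expr → x = 1.623; check Q = 0.2335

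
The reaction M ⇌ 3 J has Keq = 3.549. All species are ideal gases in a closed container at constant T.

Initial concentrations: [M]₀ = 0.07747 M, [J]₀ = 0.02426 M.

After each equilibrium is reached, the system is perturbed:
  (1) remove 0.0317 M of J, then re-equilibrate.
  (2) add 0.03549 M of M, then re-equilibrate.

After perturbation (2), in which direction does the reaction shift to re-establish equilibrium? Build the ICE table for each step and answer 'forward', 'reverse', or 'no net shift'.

Direction: forward

Q₀ = 1.8431e-04 vs Keq = 3.549 ⇒ Q<K, forward
Step 1:
                    M           J
  init        0.07747     0.02426
  Δ          -0.07336      0.2201
  eq          0.00411      0.2443
  solve Keq expr → x = 0.07336; check Q = 3.549
Then remove 0.0317 M of J.
Step 2:
                    M           J
  init        0.00411      0.2126
  Δ         -0.001255    0.003764
  eq         0.002856      0.2164
  solve Keq expr → x = 0.001255; check Q = 3.549
Then add 0.03549 M of M.
Step 3:
                    M           J
  init        0.03835      0.2164
  Δ          -0.03019     0.09058
  eq         0.008152       0.307
  solve Keq expr → x = 0.03019; check Q = 3.549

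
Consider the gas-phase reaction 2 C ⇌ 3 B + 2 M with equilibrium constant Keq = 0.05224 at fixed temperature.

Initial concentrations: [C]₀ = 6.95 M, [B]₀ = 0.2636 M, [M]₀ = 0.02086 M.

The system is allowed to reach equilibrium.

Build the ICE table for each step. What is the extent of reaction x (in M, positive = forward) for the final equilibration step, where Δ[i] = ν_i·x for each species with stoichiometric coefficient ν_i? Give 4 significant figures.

Q₀ = 1.6500e-07 vs Keq = 0.05224 ⇒ Q<K, forward
Step 1:
                    C           B           M
  I              6.95      0.2636     0.02086
  C           -0.7886       1.183      0.7886
  E             6.161       1.447      0.8095
  solve Keq expr → x = 0.3943; check Q = 0.05224

x = 0.3943 M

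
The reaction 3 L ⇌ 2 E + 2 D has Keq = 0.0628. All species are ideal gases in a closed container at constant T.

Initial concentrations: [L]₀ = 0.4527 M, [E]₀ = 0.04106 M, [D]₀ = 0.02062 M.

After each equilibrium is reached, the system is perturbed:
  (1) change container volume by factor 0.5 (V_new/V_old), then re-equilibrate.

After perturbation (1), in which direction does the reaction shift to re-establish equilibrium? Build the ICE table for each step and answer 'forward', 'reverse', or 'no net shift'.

Q₀ = 7.7265e-06 vs Keq = 0.0628 ⇒ Q<K, forward
Step 1:
                   L          E          D
  I           0.4527    0.04106    0.02062
  C          -0.2121     0.1414     0.1414
  E           0.2406     0.1825      0.162
  solve Keq expr → x = 0.07071; check Q = 0.0628
Then change container volume by factor 0.5 (V_new/V_old).
Step 2:
                   L          E          D
  I           0.4811      0.365     0.3241
  C          0.04915   -0.03277   -0.03277
  E           0.5303     0.3322     0.2913
  solve Keq expr → x = -0.01638; check Q = 0.0628

Direction: reverse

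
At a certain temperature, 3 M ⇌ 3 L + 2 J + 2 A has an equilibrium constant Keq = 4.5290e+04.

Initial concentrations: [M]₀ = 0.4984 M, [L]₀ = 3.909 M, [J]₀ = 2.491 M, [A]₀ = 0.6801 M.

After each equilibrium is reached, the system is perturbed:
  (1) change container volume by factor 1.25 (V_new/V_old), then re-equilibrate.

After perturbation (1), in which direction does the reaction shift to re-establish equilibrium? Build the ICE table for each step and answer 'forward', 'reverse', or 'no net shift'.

Direction: forward

Q₀ = 1385 vs Keq = 4.5290e+04 ⇒ Q<K, forward
Step 1:
                   M          L          J          A
  I           0.4984      3.909      2.491     0.6801
  C          -0.2904     0.2904     0.1936     0.1936
  E            0.208      4.199      2.685     0.8737
  solve Keq expr → x = 0.09681; check Q = 4.5290e+04
Then change container volume by factor 1.25 (V_new/V_old).
Step 2:
                   M          L          J          A
  I           0.1664       3.36      2.148      0.699
  C         -0.03749    0.03749    0.02499    0.02499
  E           0.1289      3.397      2.173      0.724
  solve Keq expr → x = 0.0125; check Q = 4.5290e+04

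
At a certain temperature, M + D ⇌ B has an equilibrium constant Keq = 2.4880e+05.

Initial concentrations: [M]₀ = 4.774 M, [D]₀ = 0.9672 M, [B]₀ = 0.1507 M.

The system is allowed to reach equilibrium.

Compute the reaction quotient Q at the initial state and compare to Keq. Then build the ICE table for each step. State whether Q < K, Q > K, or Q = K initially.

Q₀ = 0.03264 vs Keq = 2.4880e+05 ⇒ Q<K, forward
Step 1:
                    M           D           B
  init          4.774      0.9672      0.1507
  Δ           -0.9672     -0.9672      0.9672
  eq            3.807  1.1803e-06       1.118
  solve Keq expr → x = 0.9672; check Q = 2.4880e+05

Q₀ = 0.03264; Q < K (proceeds forward)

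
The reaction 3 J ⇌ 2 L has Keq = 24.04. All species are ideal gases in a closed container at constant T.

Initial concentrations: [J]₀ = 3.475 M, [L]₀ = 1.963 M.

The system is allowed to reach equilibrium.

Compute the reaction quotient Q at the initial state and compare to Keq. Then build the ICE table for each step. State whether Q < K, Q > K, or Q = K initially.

Q₀ = 0.09183; Q < K (proceeds forward)

Q₀ = 0.09183 vs Keq = 24.04 ⇒ Q<K, forward
Step 1:
                   J          L
  init         3.475      1.963
  Δ           -2.642      1.762
  eq          0.8326      3.725
  solve Keq expr → x = 0.8808; check Q = 24.04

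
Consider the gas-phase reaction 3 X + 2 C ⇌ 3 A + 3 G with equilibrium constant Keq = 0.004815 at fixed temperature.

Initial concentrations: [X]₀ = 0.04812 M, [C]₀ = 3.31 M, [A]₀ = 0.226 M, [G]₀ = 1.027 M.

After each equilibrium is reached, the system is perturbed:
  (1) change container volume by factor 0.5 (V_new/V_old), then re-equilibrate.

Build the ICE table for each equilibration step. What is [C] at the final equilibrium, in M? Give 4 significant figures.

[C]_eq = 6.827 M

Q₀ = 10.24 vs Keq = 0.004815 ⇒ Q>K, reverse
Step 1:
                    X           C           A           G
  init        0.04812        3.31       0.226       1.027
  Δ            0.1432     0.09549     -0.1432     -0.1432
  eq           0.1914       3.405     0.08276      0.8838
  solve Keq expr → x = -0.04775; check Q = 0.004815
Then change container volume by factor 0.5 (V_new/V_old).
Step 2:
                    X           C           A           G
  init         0.3827       6.811      0.1655       1.768
  Δ           0.02384     0.01589    -0.02384    -0.02384
  eq           0.4066       6.827      0.1417       1.744
  solve Keq expr → x = -0.007946; check Q = 0.004815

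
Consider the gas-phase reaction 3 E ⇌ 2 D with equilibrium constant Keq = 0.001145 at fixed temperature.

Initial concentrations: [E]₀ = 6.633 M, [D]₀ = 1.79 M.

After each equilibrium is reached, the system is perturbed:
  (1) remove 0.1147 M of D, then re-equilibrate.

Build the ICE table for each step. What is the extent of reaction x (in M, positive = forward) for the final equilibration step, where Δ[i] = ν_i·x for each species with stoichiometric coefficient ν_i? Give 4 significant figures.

Q₀ = 0.01098 vs Keq = 0.001145 ⇒ Q>K, reverse
Step 1:
                  E         D
  init        6.633      1.79
  Δ           1.506    -1.004
  eq          8.139    0.7858
  solve Keq expr → x = -0.5021; check Q = 0.001145
Then remove 0.1147 M of D.
Step 2:
                  E         D
  init        8.139    0.6711
  Δ         -0.1415   0.09431
  eq          7.998    0.7654
  solve Keq expr → x = 0.04715; check Q = 0.001145

x = 0.04715 M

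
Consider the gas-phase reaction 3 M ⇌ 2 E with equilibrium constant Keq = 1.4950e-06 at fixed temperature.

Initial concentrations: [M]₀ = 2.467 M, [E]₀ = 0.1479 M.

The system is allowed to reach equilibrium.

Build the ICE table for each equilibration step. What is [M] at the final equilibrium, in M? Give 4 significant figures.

[M]_eq = 2.681 M

Q₀ = 0.001457 vs Keq = 1.4950e-06 ⇒ Q>K, reverse
Step 1:
                  M         E
  Initial     2.467    0.1479
  Change     0.2138   -0.1425
  Equil       2.681  0.005367
  solve Keq expr → x = -0.07127; check Q = 1.4950e-06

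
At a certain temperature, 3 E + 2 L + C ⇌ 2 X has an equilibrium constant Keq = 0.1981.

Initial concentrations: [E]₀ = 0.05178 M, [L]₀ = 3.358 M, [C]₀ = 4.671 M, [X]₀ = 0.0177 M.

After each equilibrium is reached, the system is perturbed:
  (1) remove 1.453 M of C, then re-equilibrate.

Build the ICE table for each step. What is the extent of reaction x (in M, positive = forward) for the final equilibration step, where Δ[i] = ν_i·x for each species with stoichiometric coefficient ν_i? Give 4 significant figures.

Q₀ = 0.04284 vs Keq = 0.1981 ⇒ Q<K, forward
Step 1:
                   E          L          C          X
  init       0.05178      3.358      4.671     0.0177
  Δ         -0.01191  -0.007942  -0.003971   0.007942
  eq         0.03987       3.35      4.667    0.02564
  solve Keq expr → x = 0.003971; check Q = 0.1981
Then remove 1.453 M of C.
Step 2:
                   E          L          C          X
  init       0.03987       3.35      3.214    0.02564
  Δ         0.002932   0.001955 9.7746e-04  -0.001955
  eq          0.0428      3.352      3.215    0.02369
  solve Keq expr → x = -9.7746e-04; check Q = 0.1981

x = -9.7746e-04 M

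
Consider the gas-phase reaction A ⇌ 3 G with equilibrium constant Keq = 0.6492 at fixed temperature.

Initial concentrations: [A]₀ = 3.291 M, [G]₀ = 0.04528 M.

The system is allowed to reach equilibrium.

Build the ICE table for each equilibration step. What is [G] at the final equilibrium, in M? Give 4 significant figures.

[G]_eq = 1.234 M

Q₀ = 2.8209e-05 vs Keq = 0.6492 ⇒ Q<K, forward
Step 1:
                  A         G
  I           3.291   0.04528
  C         -0.3963     1.189
  E           2.895     1.234
  solve Keq expr → x = 0.3963; check Q = 0.6492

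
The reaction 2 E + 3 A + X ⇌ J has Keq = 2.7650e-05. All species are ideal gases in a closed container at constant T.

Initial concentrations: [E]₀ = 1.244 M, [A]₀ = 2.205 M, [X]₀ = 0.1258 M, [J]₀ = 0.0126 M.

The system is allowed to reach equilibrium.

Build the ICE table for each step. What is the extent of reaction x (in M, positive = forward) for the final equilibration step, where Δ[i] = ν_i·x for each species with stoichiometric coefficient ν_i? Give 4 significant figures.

x = -0.01253 M

Q₀ = 0.006037 vs Keq = 2.7650e-05 ⇒ Q>K, reverse
Step 1:
                    E           A           X           J
  Initial       1.244       2.205      0.1258      0.0126
  Change      0.02506     0.03759     0.01253    -0.01253
  Equil         1.269       2.243      0.1383  6.9475e-05
  solve Keq expr → x = -0.01253; check Q = 2.7650e-05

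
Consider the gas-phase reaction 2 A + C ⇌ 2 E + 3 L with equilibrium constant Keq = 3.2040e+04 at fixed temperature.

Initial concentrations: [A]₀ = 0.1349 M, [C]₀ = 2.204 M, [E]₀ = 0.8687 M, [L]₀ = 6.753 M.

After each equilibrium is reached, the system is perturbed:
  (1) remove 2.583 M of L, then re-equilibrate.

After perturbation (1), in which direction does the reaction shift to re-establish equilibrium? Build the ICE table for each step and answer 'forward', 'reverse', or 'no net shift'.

Q₀ = 5794 vs Keq = 3.2040e+04 ⇒ Q<K, forward
Step 1:
                  A         C         E         L
  I          0.1349     2.204    0.8687     6.753
  C        -0.07087  -0.03543   0.07087    0.1063
  E         0.06403     2.169    0.9396     6.859
  solve Keq expr → x = 0.03543; check Q = 3.2040e+04
Then remove 2.583 M of L.
Step 2:
                  A         C         E         L
  I         0.06403     2.169    0.9396     4.276
  C        -0.03083  -0.01542   0.03083   0.04625
  E          0.0332     2.153    0.9704     4.323
  solve Keq expr → x = 0.01542; check Q = 3.2040e+04

Direction: forward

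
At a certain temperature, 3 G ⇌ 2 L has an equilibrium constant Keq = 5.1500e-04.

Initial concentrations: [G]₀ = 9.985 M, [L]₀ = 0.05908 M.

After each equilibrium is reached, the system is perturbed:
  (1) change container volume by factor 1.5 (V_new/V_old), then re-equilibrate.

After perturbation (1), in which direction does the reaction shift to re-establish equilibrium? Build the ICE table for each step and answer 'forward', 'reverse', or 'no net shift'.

Direction: reverse

Q₀ = 3.5062e-06 vs Keq = 5.1500e-04 ⇒ Q<K, forward
Step 1:
                   G          L
  I            9.985    0.05908
  C          -0.8511     0.5674
  E            9.134     0.6265
  solve Keq expr → x = 0.2837; check Q = 5.1500e-04
Then change container volume by factor 1.5 (V_new/V_old).
Step 2:
                   G          L
  I            6.089     0.4176
  C            0.102   -0.06803
  E            6.191     0.3496
  solve Keq expr → x = -0.03402; check Q = 5.1500e-04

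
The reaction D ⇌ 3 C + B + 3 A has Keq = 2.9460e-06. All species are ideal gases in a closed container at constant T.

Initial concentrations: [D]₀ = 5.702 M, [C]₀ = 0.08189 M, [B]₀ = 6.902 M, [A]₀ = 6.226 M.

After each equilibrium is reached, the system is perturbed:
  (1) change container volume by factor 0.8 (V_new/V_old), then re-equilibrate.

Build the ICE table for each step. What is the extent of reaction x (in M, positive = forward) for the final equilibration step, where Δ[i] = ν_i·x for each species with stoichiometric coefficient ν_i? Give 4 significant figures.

x = -3.2912e-04 M

Q₀ = 0.1604 vs Keq = 2.9460e-06 ⇒ Q>K, reverse
Step 1:
                    D           C           B           A
  init          5.702     0.08189       6.902       6.226
  Δ           0.02657     -0.0797    -0.02657     -0.0797
  eq            5.729    0.002195       6.875       6.146
  solve Keq expr → x = -0.02657; check Q = 2.9460e-06
Then change container volume by factor 0.8 (V_new/V_old).
Step 2:
                    D           C           B           A
  init          7.161    0.002743       8.594       7.683
  Δ        3.2912e-04 -9.8735e-04 -3.2912e-04 -9.8735e-04
  eq            7.161    0.001756       8.594       7.682
  solve Keq expr → x = -3.2912e-04; check Q = 2.9460e-06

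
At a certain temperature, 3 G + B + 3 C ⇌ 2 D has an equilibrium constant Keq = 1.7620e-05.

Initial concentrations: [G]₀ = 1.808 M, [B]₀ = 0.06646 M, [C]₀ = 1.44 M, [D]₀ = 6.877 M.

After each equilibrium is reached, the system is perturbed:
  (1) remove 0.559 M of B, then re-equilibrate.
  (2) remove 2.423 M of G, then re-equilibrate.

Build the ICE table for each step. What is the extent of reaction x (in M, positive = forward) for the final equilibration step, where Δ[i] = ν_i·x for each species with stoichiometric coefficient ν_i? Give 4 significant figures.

x = -0.2201 M

Q₀ = 40.32 vs Keq = 1.7620e-05 ⇒ Q>K, reverse
Step 1:
                    G           B           C           D
  I             1.808     0.06646        1.44       6.877
  C             6.105       2.035       6.105       -4.07
  E             7.913       2.101       7.545       2.807
  solve Keq expr → x = -2.035; check Q = 1.7620e-05
Then remove 0.559 M of B.
Step 2:
                    G           B           C           D
  I             7.913       1.542       7.545       2.807
  C            0.2111     0.07037      0.2111     -0.1407
  E             8.124       1.613       7.756       2.666
  solve Keq expr → x = -0.07037; check Q = 1.7620e-05
Then remove 2.423 M of G.
Step 3:
                    G           B           C           D
  I             5.701       1.613       7.756       2.666
  C            0.6602      0.2201      0.6602     -0.4401
  E             6.361       1.833       8.416       2.226
  solve Keq expr → x = -0.2201; check Q = 1.7620e-05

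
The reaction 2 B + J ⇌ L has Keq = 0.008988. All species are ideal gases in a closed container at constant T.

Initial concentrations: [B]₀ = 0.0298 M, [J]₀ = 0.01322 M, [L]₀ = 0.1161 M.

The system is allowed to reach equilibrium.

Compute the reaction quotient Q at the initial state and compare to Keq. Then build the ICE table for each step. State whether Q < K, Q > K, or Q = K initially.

Q₀ = 9889; Q > K (proceeds reverse)

Q₀ = 9889 vs Keq = 0.008988 ⇒ Q>K, reverse
Step 1:
                   B          J          L
  Initial     0.0298    0.01322     0.1161
  Change       0.232      0.116     -0.116
  Equil       0.2618     0.1292 7.9641e-05
  solve Keq expr → x = -0.116; check Q = 0.008988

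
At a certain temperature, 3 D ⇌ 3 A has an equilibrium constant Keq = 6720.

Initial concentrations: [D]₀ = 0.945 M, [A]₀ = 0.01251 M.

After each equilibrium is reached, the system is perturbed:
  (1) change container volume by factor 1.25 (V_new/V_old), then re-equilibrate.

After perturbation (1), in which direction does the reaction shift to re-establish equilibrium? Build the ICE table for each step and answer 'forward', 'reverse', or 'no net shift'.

Direction: no net shift

Q₀ = 2.3199e-06 vs Keq = 6720 ⇒ Q<K, forward
Step 1:
                  D         A
  Initial     0.945   0.01251
  Change    -0.8968    0.8968
  Equil     0.04819    0.9093
  solve Keq expr → x = 0.2989; check Q = 6720
Then change container volume by factor 1.25 (V_new/V_old).
Step 2:
                  D         A
  Initial   0.03855    0.7275
  Change          0         0
  Equil     0.03855    0.7275
  solve Keq expr → x = 0; check Q = 6720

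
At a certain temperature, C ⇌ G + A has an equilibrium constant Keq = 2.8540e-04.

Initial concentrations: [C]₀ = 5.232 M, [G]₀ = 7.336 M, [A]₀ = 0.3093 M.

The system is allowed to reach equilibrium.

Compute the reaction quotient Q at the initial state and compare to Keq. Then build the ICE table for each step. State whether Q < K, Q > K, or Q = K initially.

Q₀ = 0.4337 vs Keq = 2.8540e-04 ⇒ Q>K, reverse
Step 1:
                   C          G          A
  init         5.232      7.336     0.3093
  Δ           0.3091    -0.3091    -0.3091
  eq           5.541      7.027 2.2505e-04
  solve Keq expr → x = -0.3091; check Q = 2.8540e-04

Q₀ = 0.4337; Q > K (proceeds reverse)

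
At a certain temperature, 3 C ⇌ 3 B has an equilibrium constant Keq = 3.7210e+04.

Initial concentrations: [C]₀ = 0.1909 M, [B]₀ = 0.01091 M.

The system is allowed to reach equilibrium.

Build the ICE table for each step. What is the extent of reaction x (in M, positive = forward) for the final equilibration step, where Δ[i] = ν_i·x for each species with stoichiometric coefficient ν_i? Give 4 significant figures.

Q₀ = 1.8666e-04 vs Keq = 3.7210e+04 ⇒ Q<K, forward
Step 1:
                    C           B
  Initial      0.1909     0.01091
  Change       -0.185       0.185
  Equil      0.005869      0.1959
  solve Keq expr → x = 0.06168; check Q = 3.7210e+04

x = 0.06168 M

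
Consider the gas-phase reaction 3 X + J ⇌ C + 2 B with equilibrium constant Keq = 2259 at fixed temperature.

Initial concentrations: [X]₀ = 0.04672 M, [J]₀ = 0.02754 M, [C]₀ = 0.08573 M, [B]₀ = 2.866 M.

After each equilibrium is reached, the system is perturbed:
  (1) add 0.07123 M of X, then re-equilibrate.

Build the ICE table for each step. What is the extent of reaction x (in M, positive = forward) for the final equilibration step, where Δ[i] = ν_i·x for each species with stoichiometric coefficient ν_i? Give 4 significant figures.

x = 0.01436 M

Q₀ = 2.5073e+05 vs Keq = 2259 ⇒ Q>K, reverse
Step 1:
                   X          J          C          B
  Initial    0.04672    0.02754    0.08573      2.866
  Change     0.09829    0.03276   -0.03276   -0.06553
  Equil        0.145     0.0603    0.05297        2.8
  solve Keq expr → x = -0.03276; check Q = 2259
Then add 0.07123 M of X.
Step 2:
                   X          J          C          B
  Initial     0.2162     0.0603    0.05297        2.8
  Change    -0.04308   -0.01436    0.01436    0.02872
  Equil       0.1732    0.04594    0.06733      2.829
  solve Keq expr → x = 0.01436; check Q = 2259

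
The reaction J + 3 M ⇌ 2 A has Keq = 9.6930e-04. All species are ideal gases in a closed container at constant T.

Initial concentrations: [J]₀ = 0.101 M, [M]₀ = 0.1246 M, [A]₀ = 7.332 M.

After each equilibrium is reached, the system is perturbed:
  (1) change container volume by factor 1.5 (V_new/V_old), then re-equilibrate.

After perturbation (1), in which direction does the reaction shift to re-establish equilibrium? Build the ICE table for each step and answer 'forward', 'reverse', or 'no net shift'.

Q₀ = 2.7515e+05 vs Keq = 9.6930e-04 ⇒ Q>K, reverse
Step 1:
                    J           M           A
  I             0.101      0.1246       7.332
  C              2.94        8.82       -5.88
  E             3.041       8.944       1.452
  solve Keq expr → x = -2.94; check Q = 9.6930e-04
Then change container volume by factor 1.5 (V_new/V_old).
Step 2:
                    J           M           A
  I             2.027       5.963      0.9682
  C            0.1211      0.3632     -0.2421
  E             2.148       6.326      0.7261
  solve Keq expr → x = -0.1211; check Q = 9.6930e-04

Direction: reverse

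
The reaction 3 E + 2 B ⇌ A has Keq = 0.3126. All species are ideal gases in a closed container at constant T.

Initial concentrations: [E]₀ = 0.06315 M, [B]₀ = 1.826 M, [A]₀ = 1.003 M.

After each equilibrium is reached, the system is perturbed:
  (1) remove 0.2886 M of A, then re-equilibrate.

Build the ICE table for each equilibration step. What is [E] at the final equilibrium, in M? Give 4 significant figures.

[E]_eq = 0.686 M

Q₀ = 1194 vs Keq = 0.3126 ⇒ Q>K, reverse
Step 1:
                  E         B         A
  Initial   0.06315     1.826     1.003
  Change     0.7107    0.4738   -0.2369
  Equil      0.7738       2.3    0.7661
  solve Keq expr → x = -0.2369; check Q = 0.3126
Then remove 0.2886 M of A.
Step 2:
                  E         B         A
  Initial    0.7738       2.3    0.4775
  Change   -0.08787  -0.05858   0.02929
  Equil       0.686     2.241    0.5068
  solve Keq expr → x = 0.02929; check Q = 0.3126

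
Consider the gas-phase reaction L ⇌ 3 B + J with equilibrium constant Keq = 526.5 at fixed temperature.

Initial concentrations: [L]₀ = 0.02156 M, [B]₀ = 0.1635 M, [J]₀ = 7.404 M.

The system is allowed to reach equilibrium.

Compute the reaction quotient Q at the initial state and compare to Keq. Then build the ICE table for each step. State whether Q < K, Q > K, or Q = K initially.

Q₀ = 1.501; Q < K (proceeds forward)

Q₀ = 1.501 vs Keq = 526.5 ⇒ Q<K, forward
Step 1:
                  L         B         J
  I         0.02156    0.1635     7.404
  C        -0.02139   0.06418   0.02139
  E       1.6646e-04    0.2277     7.425
  solve Keq expr → x = 0.02139; check Q = 526.5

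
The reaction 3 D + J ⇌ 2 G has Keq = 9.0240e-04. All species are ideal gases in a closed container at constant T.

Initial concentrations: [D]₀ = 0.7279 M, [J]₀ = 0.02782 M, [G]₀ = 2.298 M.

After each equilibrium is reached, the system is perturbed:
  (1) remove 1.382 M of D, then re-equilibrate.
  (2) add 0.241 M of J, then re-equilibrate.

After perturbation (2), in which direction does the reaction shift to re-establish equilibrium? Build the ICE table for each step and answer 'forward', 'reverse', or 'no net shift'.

Q₀ = 492.2 vs Keq = 9.0240e-04 ⇒ Q>K, reverse
Step 1:
                  D         J         G
  init       0.7279   0.02782     2.298
  Δ           3.099     1.033    -2.066
  eq          3.827     1.061    0.2317
  solve Keq expr → x = -1.033; check Q = 9.0240e-04
Then remove 1.382 M of D.
Step 2:
                  D         J         G
  init        2.445     1.061    0.2317
  Δ          0.1491   0.04969  -0.09939
  eq          2.594     1.111    0.1323
  solve Keq expr → x = -0.04969; check Q = 9.0240e-04
Then add 0.241 M of J.
Step 3:
                  D         J         G
  init        2.594     1.352    0.1323
  Δ        -0.01776 -0.005919   0.01184
  eq          2.577     1.346    0.1441
  solve Keq expr → x = 0.005919; check Q = 9.0240e-04

Direction: forward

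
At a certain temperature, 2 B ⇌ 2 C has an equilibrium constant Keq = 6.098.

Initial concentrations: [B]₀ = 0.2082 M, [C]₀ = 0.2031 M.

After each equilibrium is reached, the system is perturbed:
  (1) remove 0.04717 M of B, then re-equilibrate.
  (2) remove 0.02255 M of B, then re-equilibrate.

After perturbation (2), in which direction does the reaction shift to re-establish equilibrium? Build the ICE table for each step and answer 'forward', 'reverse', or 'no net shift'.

Q₀ = 0.9516 vs Keq = 6.098 ⇒ Q<K, forward
Step 1:
                   B          C
  I           0.2082     0.2031
  C         -0.08965    0.08965
  E           0.1186     0.2927
  solve Keq expr → x = 0.04482; check Q = 6.098
Then remove 0.04717 M of B.
Step 2:
                   B          C
  I          0.07138     0.2927
  C          0.03357   -0.03357
  E            0.105     0.2592
  solve Keq expr → x = -0.01679; check Q = 6.098
Then remove 0.02255 M of B.
Step 3:
                   B          C
  I           0.0824     0.2592
  C          0.01605   -0.01605
  E          0.09845     0.2431
  solve Keq expr → x = -0.008025; check Q = 6.098

Direction: reverse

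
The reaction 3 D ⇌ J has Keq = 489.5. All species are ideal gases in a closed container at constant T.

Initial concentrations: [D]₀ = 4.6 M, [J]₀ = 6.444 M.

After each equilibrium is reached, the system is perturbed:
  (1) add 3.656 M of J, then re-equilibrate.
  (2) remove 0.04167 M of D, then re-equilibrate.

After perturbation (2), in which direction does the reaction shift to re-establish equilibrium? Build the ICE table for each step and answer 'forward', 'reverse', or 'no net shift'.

Direction: reverse

Q₀ = 0.0662 vs Keq = 489.5 ⇒ Q<K, forward
Step 1:
                   D          J
  init           4.6      6.444
  Δ           -4.347      1.449
  eq          0.2526      7.893
  solve Keq expr → x = 1.449; check Q = 489.5
Then add 3.656 M of J.
Step 2:
                   D          J
  init        0.2526      11.55
  Δ          0.03408   -0.01136
  eq          0.2867      11.54
  solve Keq expr → x = -0.01136; check Q = 489.5
Then remove 0.04167 M of D.
Step 3:
                   D          J
  init         0.245      11.54
  Δ          0.04156   -0.01385
  eq          0.2866      11.52
  solve Keq expr → x = -0.01385; check Q = 489.5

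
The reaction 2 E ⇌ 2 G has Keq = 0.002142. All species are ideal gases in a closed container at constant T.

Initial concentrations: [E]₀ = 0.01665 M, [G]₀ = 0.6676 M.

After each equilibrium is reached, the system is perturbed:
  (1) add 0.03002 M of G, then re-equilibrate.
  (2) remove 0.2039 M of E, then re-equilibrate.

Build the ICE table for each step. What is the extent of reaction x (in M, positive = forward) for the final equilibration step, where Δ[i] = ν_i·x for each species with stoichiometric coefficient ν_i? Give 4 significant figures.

x = -0.00451 M

Q₀ = 1608 vs Keq = 0.002142 ⇒ Q>K, reverse
Step 1:
                    E           G
  init        0.01665      0.6676
  Δ            0.6373     -0.6373
  eq            0.654     0.03027
  solve Keq expr → x = -0.3187; check Q = 0.002142
Then add 0.03002 M of G.
Step 2:
                    E           G
  init          0.654     0.06029
  Δ           0.02869    -0.02869
  eq           0.6827      0.0316
  solve Keq expr → x = -0.01435; check Q = 0.002142
Then remove 0.2039 M of E.
Step 3:
                    E           G
  init         0.4788      0.0316
  Δ          0.009019   -0.009019
  eq           0.4878     0.02258
  solve Keq expr → x = -0.00451; check Q = 0.002142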